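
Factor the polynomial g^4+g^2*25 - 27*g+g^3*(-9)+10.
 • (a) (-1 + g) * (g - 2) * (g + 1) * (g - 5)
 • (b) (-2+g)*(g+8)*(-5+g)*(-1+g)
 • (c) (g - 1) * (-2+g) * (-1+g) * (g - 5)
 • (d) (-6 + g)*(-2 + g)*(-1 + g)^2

We need to factor g^4+g^2*25 - 27*g+g^3*(-9)+10.
The factored form is (g - 1) * (-2+g) * (-1+g) * (g - 5).
c) (g - 1) * (-2+g) * (-1+g) * (g - 5)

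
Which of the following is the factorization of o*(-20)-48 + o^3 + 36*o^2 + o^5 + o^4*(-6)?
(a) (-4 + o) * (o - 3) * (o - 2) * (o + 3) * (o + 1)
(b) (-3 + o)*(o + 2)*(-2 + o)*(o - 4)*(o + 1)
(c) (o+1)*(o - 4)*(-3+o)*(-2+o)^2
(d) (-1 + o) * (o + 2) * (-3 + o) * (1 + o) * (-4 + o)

We need to factor o*(-20)-48 + o^3 + 36*o^2 + o^5 + o^4*(-6).
The factored form is (-3 + o)*(o + 2)*(-2 + o)*(o - 4)*(o + 1).
b) (-3 + o)*(o + 2)*(-2 + o)*(o - 4)*(o + 1)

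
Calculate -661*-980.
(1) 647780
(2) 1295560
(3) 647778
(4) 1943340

-661 * -980 = 647780
1) 647780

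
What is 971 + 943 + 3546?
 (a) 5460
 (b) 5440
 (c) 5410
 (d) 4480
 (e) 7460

First: 971 + 943 = 1914
Then: 1914 + 3546 = 5460
a) 5460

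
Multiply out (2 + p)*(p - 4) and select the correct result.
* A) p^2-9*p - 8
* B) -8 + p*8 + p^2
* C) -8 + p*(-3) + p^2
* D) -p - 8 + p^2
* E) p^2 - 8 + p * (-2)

Expanding (2 + p)*(p - 4):
= p^2 - 8 + p * (-2)
E) p^2 - 8 + p * (-2)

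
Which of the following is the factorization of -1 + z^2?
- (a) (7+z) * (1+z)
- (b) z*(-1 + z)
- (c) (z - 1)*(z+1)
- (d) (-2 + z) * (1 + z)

We need to factor -1 + z^2.
The factored form is (z - 1)*(z+1).
c) (z - 1)*(z+1)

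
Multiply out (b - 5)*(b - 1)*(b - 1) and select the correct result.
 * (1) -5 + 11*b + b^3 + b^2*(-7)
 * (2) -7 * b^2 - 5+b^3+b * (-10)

Expanding (b - 5)*(b - 1)*(b - 1):
= -5 + 11*b + b^3 + b^2*(-7)
1) -5 + 11*b + b^3 + b^2*(-7)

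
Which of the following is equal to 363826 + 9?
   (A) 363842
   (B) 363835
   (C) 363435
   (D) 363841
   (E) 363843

363826 + 9 = 363835
B) 363835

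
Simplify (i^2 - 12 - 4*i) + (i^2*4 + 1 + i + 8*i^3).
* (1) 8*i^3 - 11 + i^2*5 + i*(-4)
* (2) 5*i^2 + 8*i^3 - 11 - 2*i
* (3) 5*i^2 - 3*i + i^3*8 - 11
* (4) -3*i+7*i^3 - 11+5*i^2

Adding the polynomials and combining like terms:
(i^2 - 12 - 4*i) + (i^2*4 + 1 + i + 8*i^3)
= 5*i^2 - 3*i + i^3*8 - 11
3) 5*i^2 - 3*i + i^3*8 - 11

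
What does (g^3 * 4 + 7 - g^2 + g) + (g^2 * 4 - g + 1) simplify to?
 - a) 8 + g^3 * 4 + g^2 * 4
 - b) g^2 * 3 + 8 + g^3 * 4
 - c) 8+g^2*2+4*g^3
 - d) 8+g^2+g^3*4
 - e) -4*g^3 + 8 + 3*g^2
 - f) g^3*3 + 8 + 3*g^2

Adding the polynomials and combining like terms:
(g^3*4 + 7 - g^2 + g) + (g^2*4 - g + 1)
= g^2 * 3 + 8 + g^3 * 4
b) g^2 * 3 + 8 + g^3 * 4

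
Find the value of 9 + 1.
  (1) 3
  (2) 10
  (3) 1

9 + 1 = 10
2) 10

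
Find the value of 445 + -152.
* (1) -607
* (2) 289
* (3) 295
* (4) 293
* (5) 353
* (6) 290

445 + -152 = 293
4) 293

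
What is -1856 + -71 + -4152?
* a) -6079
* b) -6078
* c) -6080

First: -1856 + -71 = -1927
Then: -1927 + -4152 = -6079
a) -6079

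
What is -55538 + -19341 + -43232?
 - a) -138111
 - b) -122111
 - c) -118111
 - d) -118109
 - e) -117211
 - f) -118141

First: -55538 + -19341 = -74879
Then: -74879 + -43232 = -118111
c) -118111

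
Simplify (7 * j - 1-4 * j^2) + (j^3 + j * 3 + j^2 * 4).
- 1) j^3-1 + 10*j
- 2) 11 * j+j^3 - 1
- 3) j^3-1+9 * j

Adding the polynomials and combining like terms:
(7*j - 1 - 4*j^2) + (j^3 + j*3 + j^2*4)
= j^3-1 + 10*j
1) j^3-1 + 10*j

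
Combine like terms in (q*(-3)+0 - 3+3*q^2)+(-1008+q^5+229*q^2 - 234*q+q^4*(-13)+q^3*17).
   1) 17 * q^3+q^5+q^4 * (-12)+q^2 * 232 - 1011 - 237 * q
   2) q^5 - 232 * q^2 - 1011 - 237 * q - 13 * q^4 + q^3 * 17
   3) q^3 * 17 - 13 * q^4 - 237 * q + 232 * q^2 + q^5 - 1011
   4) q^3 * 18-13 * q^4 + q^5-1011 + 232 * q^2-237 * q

Adding the polynomials and combining like terms:
(q*(-3) + 0 - 3 + 3*q^2) + (-1008 + q^5 + 229*q^2 - 234*q + q^4*(-13) + q^3*17)
= q^3 * 17 - 13 * q^4 - 237 * q + 232 * q^2 + q^5 - 1011
3) q^3 * 17 - 13 * q^4 - 237 * q + 232 * q^2 + q^5 - 1011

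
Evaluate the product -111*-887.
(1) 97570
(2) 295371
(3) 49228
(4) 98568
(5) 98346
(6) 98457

-111 * -887 = 98457
6) 98457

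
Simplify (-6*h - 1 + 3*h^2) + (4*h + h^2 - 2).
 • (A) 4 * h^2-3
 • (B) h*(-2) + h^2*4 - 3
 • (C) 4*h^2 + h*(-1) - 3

Adding the polynomials and combining like terms:
(-6*h - 1 + 3*h^2) + (4*h + h^2 - 2)
= h*(-2) + h^2*4 - 3
B) h*(-2) + h^2*4 - 3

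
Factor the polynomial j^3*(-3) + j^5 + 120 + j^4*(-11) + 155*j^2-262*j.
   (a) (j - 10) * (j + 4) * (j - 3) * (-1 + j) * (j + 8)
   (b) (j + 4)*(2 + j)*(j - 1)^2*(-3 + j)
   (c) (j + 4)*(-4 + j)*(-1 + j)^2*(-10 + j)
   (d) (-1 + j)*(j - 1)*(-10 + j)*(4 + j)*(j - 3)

We need to factor j^3*(-3) + j^5 + 120 + j^4*(-11) + 155*j^2-262*j.
The factored form is (-1 + j)*(j - 1)*(-10 + j)*(4 + j)*(j - 3).
d) (-1 + j)*(j - 1)*(-10 + j)*(4 + j)*(j - 3)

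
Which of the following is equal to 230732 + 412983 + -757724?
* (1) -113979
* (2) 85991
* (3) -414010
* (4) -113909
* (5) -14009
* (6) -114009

First: 230732 + 412983 = 643715
Then: 643715 + -757724 = -114009
6) -114009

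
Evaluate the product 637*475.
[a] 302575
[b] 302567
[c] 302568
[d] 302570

637 * 475 = 302575
a) 302575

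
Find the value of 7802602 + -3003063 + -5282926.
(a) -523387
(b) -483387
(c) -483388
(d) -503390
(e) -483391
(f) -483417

First: 7802602 + -3003063 = 4799539
Then: 4799539 + -5282926 = -483387
b) -483387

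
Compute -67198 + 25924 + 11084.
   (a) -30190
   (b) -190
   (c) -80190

First: -67198 + 25924 = -41274
Then: -41274 + 11084 = -30190
a) -30190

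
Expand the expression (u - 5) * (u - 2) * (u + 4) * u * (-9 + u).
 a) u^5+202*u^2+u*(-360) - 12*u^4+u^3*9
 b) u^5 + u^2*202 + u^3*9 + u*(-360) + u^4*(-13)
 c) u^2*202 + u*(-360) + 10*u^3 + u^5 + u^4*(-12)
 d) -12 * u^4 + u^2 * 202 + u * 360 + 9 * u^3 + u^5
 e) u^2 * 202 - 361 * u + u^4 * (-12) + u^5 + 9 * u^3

Expanding (u - 5) * (u - 2) * (u + 4) * u * (-9 + u):
= u^5+202*u^2+u*(-360) - 12*u^4+u^3*9
a) u^5+202*u^2+u*(-360) - 12*u^4+u^3*9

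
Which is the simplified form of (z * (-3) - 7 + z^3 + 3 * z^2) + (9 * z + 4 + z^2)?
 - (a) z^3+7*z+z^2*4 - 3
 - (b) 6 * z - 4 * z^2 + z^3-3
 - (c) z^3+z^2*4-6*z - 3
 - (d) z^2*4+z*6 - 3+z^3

Adding the polynomials and combining like terms:
(z*(-3) - 7 + z^3 + 3*z^2) + (9*z + 4 + z^2)
= z^2*4+z*6 - 3+z^3
d) z^2*4+z*6 - 3+z^3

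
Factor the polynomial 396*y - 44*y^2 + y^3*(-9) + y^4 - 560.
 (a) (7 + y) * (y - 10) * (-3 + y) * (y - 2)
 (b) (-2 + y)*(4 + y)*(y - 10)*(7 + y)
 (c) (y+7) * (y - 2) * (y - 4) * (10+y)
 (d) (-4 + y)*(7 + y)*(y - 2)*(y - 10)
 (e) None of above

We need to factor 396*y - 44*y^2 + y^3*(-9) + y^4 - 560.
The factored form is (-4 + y)*(7 + y)*(y - 2)*(y - 10).
d) (-4 + y)*(7 + y)*(y - 2)*(y - 10)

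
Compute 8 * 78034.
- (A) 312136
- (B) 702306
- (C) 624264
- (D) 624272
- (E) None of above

8 * 78034 = 624272
D) 624272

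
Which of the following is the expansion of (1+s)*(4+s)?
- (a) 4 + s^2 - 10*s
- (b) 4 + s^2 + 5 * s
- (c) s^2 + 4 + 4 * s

Expanding (1+s)*(4+s):
= 4 + s^2 + 5 * s
b) 4 + s^2 + 5 * s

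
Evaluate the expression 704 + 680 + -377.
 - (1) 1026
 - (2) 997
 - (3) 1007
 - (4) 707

First: 704 + 680 = 1384
Then: 1384 + -377 = 1007
3) 1007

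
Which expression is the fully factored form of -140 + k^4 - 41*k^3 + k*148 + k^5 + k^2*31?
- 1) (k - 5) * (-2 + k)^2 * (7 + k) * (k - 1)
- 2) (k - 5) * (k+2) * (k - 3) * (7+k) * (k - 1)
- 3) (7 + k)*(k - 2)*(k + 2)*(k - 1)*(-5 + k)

We need to factor -140 + k^4 - 41*k^3 + k*148 + k^5 + k^2*31.
The factored form is (7 + k)*(k - 2)*(k + 2)*(k - 1)*(-5 + k).
3) (7 + k)*(k - 2)*(k + 2)*(k - 1)*(-5 + k)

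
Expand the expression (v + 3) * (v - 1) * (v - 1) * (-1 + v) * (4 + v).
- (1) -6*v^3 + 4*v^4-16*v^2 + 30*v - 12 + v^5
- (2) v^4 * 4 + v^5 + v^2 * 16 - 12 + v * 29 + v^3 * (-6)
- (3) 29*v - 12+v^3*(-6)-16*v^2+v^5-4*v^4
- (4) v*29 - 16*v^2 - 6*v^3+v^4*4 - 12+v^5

Expanding (v + 3) * (v - 1) * (v - 1) * (-1 + v) * (4 + v):
= v*29 - 16*v^2 - 6*v^3+v^4*4 - 12+v^5
4) v*29 - 16*v^2 - 6*v^3+v^4*4 - 12+v^5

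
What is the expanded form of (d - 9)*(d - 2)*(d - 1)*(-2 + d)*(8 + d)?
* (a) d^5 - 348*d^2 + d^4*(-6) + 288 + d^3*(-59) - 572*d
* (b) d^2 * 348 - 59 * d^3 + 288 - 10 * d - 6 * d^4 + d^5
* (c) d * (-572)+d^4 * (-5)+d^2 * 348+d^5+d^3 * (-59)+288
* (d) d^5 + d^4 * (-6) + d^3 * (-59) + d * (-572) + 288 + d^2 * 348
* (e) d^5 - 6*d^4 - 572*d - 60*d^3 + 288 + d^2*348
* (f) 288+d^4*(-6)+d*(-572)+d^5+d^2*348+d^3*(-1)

Expanding (d - 9)*(d - 2)*(d - 1)*(-2 + d)*(8 + d):
= d^5 + d^4 * (-6) + d^3 * (-59) + d * (-572) + 288 + d^2 * 348
d) d^5 + d^4 * (-6) + d^3 * (-59) + d * (-572) + 288 + d^2 * 348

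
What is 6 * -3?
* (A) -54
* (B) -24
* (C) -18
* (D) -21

6 * -3 = -18
C) -18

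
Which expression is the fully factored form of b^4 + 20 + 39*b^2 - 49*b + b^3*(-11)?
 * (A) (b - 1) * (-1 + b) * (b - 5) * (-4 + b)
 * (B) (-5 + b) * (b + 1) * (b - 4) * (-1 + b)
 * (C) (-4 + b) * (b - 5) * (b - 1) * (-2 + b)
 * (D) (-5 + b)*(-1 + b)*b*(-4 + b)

We need to factor b^4 + 20 + 39*b^2 - 49*b + b^3*(-11).
The factored form is (b - 1) * (-1 + b) * (b - 5) * (-4 + b).
A) (b - 1) * (-1 + b) * (b - 5) * (-4 + b)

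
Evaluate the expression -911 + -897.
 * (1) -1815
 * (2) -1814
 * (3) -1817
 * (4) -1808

-911 + -897 = -1808
4) -1808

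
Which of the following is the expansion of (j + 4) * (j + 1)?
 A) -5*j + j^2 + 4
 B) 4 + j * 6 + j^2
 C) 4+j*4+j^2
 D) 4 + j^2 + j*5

Expanding (j + 4) * (j + 1):
= 4 + j^2 + j*5
D) 4 + j^2 + j*5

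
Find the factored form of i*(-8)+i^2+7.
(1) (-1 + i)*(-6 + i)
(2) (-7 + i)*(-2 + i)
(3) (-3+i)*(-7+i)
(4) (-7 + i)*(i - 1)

We need to factor i*(-8)+i^2+7.
The factored form is (-7 + i)*(i - 1).
4) (-7 + i)*(i - 1)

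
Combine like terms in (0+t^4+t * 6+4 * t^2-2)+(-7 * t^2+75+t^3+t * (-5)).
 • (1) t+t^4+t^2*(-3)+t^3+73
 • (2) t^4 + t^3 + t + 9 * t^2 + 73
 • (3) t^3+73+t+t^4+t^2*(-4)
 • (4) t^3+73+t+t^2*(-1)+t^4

Adding the polynomials and combining like terms:
(0 + t^4 + t*6 + 4*t^2 - 2) + (-7*t^2 + 75 + t^3 + t*(-5))
= t+t^4+t^2*(-3)+t^3+73
1) t+t^4+t^2*(-3)+t^3+73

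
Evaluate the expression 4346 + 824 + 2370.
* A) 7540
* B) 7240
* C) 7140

First: 4346 + 824 = 5170
Then: 5170 + 2370 = 7540
A) 7540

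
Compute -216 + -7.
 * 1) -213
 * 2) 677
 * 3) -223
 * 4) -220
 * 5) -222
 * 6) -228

-216 + -7 = -223
3) -223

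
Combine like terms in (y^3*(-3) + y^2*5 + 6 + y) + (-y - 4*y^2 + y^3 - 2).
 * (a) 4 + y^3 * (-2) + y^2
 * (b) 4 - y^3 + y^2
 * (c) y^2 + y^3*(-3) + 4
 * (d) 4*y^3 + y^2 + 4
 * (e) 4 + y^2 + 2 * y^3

Adding the polynomials and combining like terms:
(y^3*(-3) + y^2*5 + 6 + y) + (-y - 4*y^2 + y^3 - 2)
= 4 + y^3 * (-2) + y^2
a) 4 + y^3 * (-2) + y^2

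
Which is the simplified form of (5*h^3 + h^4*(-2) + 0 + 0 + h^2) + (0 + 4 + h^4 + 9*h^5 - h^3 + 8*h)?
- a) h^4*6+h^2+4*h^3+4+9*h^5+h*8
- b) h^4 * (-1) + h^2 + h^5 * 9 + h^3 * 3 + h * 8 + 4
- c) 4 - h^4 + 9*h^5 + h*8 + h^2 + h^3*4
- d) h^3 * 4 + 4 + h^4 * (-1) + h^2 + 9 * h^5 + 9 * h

Adding the polynomials and combining like terms:
(5*h^3 + h^4*(-2) + 0 + 0 + h^2) + (0 + 4 + h^4 + 9*h^5 - h^3 + 8*h)
= 4 - h^4 + 9*h^5 + h*8 + h^2 + h^3*4
c) 4 - h^4 + 9*h^5 + h*8 + h^2 + h^3*4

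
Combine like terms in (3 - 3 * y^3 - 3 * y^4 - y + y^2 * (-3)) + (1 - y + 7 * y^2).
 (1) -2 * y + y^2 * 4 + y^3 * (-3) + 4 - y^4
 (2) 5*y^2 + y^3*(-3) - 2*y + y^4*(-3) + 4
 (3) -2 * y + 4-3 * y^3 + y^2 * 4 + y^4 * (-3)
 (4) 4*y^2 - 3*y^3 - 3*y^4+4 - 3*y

Adding the polynomials and combining like terms:
(3 - 3*y^3 - 3*y^4 - y + y^2*(-3)) + (1 - y + 7*y^2)
= -2 * y + 4-3 * y^3 + y^2 * 4 + y^4 * (-3)
3) -2 * y + 4-3 * y^3 + y^2 * 4 + y^4 * (-3)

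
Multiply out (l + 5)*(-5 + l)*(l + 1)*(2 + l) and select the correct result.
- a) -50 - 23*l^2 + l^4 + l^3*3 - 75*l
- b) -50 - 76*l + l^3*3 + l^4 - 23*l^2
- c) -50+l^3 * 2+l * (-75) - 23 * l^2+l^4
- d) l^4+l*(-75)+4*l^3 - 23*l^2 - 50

Expanding (l + 5)*(-5 + l)*(l + 1)*(2 + l):
= -50 - 23*l^2 + l^4 + l^3*3 - 75*l
a) -50 - 23*l^2 + l^4 + l^3*3 - 75*l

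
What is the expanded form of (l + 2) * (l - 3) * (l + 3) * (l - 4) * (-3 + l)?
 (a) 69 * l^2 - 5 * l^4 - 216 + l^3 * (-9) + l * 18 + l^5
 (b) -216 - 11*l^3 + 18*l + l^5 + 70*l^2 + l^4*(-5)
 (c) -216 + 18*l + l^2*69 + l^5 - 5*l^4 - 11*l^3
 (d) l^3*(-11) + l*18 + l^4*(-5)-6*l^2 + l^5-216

Expanding (l + 2) * (l - 3) * (l + 3) * (l - 4) * (-3 + l):
= -216 + 18*l + l^2*69 + l^5 - 5*l^4 - 11*l^3
c) -216 + 18*l + l^2*69 + l^5 - 5*l^4 - 11*l^3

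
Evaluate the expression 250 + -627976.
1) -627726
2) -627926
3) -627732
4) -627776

250 + -627976 = -627726
1) -627726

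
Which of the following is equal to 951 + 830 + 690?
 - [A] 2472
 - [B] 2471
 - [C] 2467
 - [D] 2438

First: 951 + 830 = 1781
Then: 1781 + 690 = 2471
B) 2471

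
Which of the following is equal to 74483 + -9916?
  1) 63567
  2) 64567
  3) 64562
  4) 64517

74483 + -9916 = 64567
2) 64567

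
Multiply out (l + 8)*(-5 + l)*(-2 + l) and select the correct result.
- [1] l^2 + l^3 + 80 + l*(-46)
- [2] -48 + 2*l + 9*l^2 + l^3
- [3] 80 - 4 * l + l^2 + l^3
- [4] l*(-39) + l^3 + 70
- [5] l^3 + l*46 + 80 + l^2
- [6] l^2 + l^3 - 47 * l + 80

Expanding (l + 8)*(-5 + l)*(-2 + l):
= l^2 + l^3 + 80 + l*(-46)
1) l^2 + l^3 + 80 + l*(-46)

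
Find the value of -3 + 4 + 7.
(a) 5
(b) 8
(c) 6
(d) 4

First: -3 + 4 = 1
Then: 1 + 7 = 8
b) 8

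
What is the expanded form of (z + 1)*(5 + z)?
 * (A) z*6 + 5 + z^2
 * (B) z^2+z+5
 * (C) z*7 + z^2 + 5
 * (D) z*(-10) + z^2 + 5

Expanding (z + 1)*(5 + z):
= z*6 + 5 + z^2
A) z*6 + 5 + z^2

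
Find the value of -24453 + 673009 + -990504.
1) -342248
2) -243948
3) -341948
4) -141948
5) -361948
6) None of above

First: -24453 + 673009 = 648556
Then: 648556 + -990504 = -341948
3) -341948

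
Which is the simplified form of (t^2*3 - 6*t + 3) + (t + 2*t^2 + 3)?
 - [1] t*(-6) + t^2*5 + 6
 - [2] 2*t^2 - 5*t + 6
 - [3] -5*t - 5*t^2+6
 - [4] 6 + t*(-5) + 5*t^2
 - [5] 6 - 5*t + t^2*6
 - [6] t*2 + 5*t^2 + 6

Adding the polynomials and combining like terms:
(t^2*3 - 6*t + 3) + (t + 2*t^2 + 3)
= 6 + t*(-5) + 5*t^2
4) 6 + t*(-5) + 5*t^2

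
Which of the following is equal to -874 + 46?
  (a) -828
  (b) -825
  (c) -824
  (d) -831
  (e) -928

-874 + 46 = -828
a) -828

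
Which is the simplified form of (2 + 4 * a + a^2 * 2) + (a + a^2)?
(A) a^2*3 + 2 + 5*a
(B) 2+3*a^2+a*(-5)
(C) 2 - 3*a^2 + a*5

Adding the polynomials and combining like terms:
(2 + 4*a + a^2*2) + (a + a^2)
= a^2*3 + 2 + 5*a
A) a^2*3 + 2 + 5*a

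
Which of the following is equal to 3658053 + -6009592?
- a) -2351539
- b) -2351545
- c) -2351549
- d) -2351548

3658053 + -6009592 = -2351539
a) -2351539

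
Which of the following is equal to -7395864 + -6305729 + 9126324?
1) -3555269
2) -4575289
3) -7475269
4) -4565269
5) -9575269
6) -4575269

First: -7395864 + -6305729 = -13701593
Then: -13701593 + 9126324 = -4575269
6) -4575269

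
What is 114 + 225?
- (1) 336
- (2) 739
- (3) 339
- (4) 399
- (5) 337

114 + 225 = 339
3) 339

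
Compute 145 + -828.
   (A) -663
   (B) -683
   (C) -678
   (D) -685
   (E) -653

145 + -828 = -683
B) -683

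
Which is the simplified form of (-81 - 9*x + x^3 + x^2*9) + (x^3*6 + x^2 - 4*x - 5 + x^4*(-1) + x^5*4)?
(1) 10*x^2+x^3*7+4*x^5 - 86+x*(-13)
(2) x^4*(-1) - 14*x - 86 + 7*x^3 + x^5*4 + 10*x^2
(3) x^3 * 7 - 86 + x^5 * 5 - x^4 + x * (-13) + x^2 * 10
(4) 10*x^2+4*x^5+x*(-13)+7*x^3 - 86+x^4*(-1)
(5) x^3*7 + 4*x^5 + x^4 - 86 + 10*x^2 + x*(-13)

Adding the polynomials and combining like terms:
(-81 - 9*x + x^3 + x^2*9) + (x^3*6 + x^2 - 4*x - 5 + x^4*(-1) + x^5*4)
= 10*x^2+4*x^5+x*(-13)+7*x^3 - 86+x^4*(-1)
4) 10*x^2+4*x^5+x*(-13)+7*x^3 - 86+x^4*(-1)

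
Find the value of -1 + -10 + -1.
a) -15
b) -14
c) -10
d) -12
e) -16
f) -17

First: -1 + -10 = -11
Then: -11 + -1 = -12
d) -12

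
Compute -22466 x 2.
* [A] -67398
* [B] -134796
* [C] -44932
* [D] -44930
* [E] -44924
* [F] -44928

-22466 * 2 = -44932
C) -44932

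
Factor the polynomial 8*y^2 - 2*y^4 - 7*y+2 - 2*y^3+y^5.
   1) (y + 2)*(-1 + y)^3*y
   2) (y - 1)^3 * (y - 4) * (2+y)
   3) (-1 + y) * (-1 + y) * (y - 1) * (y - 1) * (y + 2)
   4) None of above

We need to factor 8*y^2 - 2*y^4 - 7*y+2 - 2*y^3+y^5.
The factored form is (-1 + y) * (-1 + y) * (y - 1) * (y - 1) * (y + 2).
3) (-1 + y) * (-1 + y) * (y - 1) * (y - 1) * (y + 2)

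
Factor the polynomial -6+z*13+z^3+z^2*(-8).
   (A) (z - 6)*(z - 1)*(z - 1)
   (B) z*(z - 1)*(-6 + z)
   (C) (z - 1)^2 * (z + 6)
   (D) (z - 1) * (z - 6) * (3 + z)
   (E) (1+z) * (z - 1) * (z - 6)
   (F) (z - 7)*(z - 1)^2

We need to factor -6+z*13+z^3+z^2*(-8).
The factored form is (z - 6)*(z - 1)*(z - 1).
A) (z - 6)*(z - 1)*(z - 1)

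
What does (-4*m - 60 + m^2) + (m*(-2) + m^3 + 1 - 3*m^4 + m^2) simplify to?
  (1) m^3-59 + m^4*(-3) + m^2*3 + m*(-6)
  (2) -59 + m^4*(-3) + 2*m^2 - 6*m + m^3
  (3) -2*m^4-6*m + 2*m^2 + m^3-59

Adding the polynomials and combining like terms:
(-4*m - 60 + m^2) + (m*(-2) + m^3 + 1 - 3*m^4 + m^2)
= -59 + m^4*(-3) + 2*m^2 - 6*m + m^3
2) -59 + m^4*(-3) + 2*m^2 - 6*m + m^3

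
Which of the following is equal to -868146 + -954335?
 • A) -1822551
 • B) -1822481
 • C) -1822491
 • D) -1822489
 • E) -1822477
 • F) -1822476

-868146 + -954335 = -1822481
B) -1822481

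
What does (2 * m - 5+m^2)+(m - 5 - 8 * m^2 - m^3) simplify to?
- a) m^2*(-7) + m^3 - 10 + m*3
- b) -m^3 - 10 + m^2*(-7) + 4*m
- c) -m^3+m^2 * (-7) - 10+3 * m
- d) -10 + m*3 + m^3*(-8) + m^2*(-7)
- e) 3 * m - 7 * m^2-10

Adding the polynomials and combining like terms:
(2*m - 5 + m^2) + (m - 5 - 8*m^2 - m^3)
= -m^3+m^2 * (-7) - 10+3 * m
c) -m^3+m^2 * (-7) - 10+3 * m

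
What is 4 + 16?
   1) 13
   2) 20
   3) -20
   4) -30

4 + 16 = 20
2) 20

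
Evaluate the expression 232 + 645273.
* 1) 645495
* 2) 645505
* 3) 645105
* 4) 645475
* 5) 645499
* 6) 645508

232 + 645273 = 645505
2) 645505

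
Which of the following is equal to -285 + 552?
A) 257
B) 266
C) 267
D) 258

-285 + 552 = 267
C) 267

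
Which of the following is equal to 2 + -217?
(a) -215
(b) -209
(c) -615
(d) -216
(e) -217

2 + -217 = -215
a) -215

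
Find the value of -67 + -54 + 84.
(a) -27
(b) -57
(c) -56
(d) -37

First: -67 + -54 = -121
Then: -121 + 84 = -37
d) -37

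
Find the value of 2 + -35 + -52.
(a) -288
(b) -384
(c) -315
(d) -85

First: 2 + -35 = -33
Then: -33 + -52 = -85
d) -85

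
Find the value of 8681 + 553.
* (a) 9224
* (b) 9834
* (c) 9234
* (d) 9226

8681 + 553 = 9234
c) 9234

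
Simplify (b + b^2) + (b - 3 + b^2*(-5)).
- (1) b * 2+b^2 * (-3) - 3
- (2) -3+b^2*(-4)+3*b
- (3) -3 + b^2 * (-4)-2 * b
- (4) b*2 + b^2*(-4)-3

Adding the polynomials and combining like terms:
(b + b^2) + (b - 3 + b^2*(-5))
= b*2 + b^2*(-4)-3
4) b*2 + b^2*(-4)-3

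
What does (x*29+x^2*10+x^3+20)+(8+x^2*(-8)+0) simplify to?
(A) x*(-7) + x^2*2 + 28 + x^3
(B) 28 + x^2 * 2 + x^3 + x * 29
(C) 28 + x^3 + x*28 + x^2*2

Adding the polynomials and combining like terms:
(x*29 + x^2*10 + x^3 + 20) + (8 + x^2*(-8) + 0)
= 28 + x^2 * 2 + x^3 + x * 29
B) 28 + x^2 * 2 + x^3 + x * 29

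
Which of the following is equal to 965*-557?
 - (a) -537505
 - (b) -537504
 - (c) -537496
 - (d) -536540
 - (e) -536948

965 * -557 = -537505
a) -537505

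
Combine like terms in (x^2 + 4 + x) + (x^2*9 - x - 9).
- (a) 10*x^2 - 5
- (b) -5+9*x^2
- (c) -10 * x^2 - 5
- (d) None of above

Adding the polynomials and combining like terms:
(x^2 + 4 + x) + (x^2*9 - x - 9)
= 10*x^2 - 5
a) 10*x^2 - 5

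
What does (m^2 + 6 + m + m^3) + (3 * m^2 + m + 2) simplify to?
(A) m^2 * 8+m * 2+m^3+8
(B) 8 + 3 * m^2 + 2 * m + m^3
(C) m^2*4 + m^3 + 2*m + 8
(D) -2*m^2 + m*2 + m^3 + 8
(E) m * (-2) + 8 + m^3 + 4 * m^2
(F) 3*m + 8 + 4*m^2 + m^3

Adding the polynomials and combining like terms:
(m^2 + 6 + m + m^3) + (3*m^2 + m + 2)
= m^2*4 + m^3 + 2*m + 8
C) m^2*4 + m^3 + 2*m + 8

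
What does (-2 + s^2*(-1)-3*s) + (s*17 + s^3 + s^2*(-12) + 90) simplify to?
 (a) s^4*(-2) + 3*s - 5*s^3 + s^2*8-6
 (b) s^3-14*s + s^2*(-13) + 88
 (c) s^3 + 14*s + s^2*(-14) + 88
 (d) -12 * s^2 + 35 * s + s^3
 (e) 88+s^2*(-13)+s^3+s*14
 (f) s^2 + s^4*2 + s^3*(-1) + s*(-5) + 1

Adding the polynomials and combining like terms:
(-2 + s^2*(-1) - 3*s) + (s*17 + s^3 + s^2*(-12) + 90)
= 88+s^2*(-13)+s^3+s*14
e) 88+s^2*(-13)+s^3+s*14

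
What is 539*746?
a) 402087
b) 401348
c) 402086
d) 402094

539 * 746 = 402094
d) 402094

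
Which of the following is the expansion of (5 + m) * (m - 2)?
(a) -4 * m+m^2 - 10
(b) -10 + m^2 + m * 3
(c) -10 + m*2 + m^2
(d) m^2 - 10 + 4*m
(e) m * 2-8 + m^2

Expanding (5 + m) * (m - 2):
= -10 + m^2 + m * 3
b) -10 + m^2 + m * 3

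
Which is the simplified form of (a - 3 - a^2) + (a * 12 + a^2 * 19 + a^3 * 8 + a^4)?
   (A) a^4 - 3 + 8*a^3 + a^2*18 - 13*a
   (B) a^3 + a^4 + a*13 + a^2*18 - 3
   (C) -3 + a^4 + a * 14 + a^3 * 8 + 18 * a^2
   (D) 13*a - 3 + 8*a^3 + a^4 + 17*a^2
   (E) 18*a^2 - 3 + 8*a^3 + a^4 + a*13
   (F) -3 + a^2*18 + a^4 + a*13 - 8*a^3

Adding the polynomials and combining like terms:
(a - 3 - a^2) + (a*12 + a^2*19 + a^3*8 + a^4)
= 18*a^2 - 3 + 8*a^3 + a^4 + a*13
E) 18*a^2 - 3 + 8*a^3 + a^4 + a*13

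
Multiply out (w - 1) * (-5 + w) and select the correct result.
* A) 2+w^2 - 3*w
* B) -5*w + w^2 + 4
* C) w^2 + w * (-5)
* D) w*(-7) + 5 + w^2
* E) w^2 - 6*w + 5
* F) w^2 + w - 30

Expanding (w - 1) * (-5 + w):
= w^2 - 6*w + 5
E) w^2 - 6*w + 5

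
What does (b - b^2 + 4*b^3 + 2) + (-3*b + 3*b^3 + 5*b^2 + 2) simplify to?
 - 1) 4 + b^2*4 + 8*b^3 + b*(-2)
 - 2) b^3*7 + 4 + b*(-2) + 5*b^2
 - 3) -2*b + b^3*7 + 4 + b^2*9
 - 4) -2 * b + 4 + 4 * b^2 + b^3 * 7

Adding the polynomials and combining like terms:
(b - b^2 + 4*b^3 + 2) + (-3*b + 3*b^3 + 5*b^2 + 2)
= -2 * b + 4 + 4 * b^2 + b^3 * 7
4) -2 * b + 4 + 4 * b^2 + b^3 * 7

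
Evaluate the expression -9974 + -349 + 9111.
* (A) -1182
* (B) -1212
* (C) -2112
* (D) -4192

First: -9974 + -349 = -10323
Then: -10323 + 9111 = -1212
B) -1212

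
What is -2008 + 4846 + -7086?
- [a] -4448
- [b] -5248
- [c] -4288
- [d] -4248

First: -2008 + 4846 = 2838
Then: 2838 + -7086 = -4248
d) -4248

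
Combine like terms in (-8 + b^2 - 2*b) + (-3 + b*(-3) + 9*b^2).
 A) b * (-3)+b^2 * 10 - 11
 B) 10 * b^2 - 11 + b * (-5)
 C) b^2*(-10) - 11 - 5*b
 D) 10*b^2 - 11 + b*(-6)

Adding the polynomials and combining like terms:
(-8 + b^2 - 2*b) + (-3 + b*(-3) + 9*b^2)
= 10 * b^2 - 11 + b * (-5)
B) 10 * b^2 - 11 + b * (-5)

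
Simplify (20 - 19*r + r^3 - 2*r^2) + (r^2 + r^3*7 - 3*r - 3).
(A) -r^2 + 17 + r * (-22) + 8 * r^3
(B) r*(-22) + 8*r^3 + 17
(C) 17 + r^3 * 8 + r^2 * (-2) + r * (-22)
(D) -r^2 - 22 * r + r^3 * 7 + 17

Adding the polynomials and combining like terms:
(20 - 19*r + r^3 - 2*r^2) + (r^2 + r^3*7 - 3*r - 3)
= -r^2 + 17 + r * (-22) + 8 * r^3
A) -r^2 + 17 + r * (-22) + 8 * r^3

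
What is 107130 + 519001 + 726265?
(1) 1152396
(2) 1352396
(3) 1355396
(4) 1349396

First: 107130 + 519001 = 626131
Then: 626131 + 726265 = 1352396
2) 1352396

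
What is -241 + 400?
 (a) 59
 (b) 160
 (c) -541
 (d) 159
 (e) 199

-241 + 400 = 159
d) 159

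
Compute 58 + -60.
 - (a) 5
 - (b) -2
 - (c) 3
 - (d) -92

58 + -60 = -2
b) -2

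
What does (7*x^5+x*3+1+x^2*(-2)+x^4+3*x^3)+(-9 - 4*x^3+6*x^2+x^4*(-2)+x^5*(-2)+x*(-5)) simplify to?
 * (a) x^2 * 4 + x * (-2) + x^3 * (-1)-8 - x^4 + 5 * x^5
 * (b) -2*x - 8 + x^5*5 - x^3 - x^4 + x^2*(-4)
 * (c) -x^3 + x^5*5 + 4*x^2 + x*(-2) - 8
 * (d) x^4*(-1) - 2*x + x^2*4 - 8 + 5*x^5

Adding the polynomials and combining like terms:
(7*x^5 + x*3 + 1 + x^2*(-2) + x^4 + 3*x^3) + (-9 - 4*x^3 + 6*x^2 + x^4*(-2) + x^5*(-2) + x*(-5))
= x^2 * 4 + x * (-2) + x^3 * (-1)-8 - x^4 + 5 * x^5
a) x^2 * 4 + x * (-2) + x^3 * (-1)-8 - x^4 + 5 * x^5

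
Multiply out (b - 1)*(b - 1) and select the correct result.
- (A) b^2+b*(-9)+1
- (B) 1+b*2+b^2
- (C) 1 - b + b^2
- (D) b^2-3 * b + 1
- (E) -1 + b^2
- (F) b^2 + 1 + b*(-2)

Expanding (b - 1)*(b - 1):
= b^2 + 1 + b*(-2)
F) b^2 + 1 + b*(-2)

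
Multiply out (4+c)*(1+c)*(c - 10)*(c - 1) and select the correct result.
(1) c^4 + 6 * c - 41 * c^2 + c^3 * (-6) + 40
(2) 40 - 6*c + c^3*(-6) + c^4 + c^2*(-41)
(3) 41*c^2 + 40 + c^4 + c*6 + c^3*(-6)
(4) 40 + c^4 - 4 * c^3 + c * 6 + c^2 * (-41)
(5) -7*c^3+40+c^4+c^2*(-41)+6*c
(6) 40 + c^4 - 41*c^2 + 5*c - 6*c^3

Expanding (4+c)*(1+c)*(c - 10)*(c - 1):
= c^4 + 6 * c - 41 * c^2 + c^3 * (-6) + 40
1) c^4 + 6 * c - 41 * c^2 + c^3 * (-6) + 40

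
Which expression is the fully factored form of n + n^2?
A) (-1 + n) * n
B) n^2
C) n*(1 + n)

We need to factor n + n^2.
The factored form is n*(1 + n).
C) n*(1 + n)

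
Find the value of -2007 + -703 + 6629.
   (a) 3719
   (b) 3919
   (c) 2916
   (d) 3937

First: -2007 + -703 = -2710
Then: -2710 + 6629 = 3919
b) 3919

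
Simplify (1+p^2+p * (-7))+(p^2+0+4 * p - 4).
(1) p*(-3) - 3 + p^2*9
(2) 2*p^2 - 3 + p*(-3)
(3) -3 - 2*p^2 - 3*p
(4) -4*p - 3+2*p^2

Adding the polynomials and combining like terms:
(1 + p^2 + p*(-7)) + (p^2 + 0 + 4*p - 4)
= 2*p^2 - 3 + p*(-3)
2) 2*p^2 - 3 + p*(-3)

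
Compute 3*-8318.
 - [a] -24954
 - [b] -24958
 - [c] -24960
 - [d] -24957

3 * -8318 = -24954
a) -24954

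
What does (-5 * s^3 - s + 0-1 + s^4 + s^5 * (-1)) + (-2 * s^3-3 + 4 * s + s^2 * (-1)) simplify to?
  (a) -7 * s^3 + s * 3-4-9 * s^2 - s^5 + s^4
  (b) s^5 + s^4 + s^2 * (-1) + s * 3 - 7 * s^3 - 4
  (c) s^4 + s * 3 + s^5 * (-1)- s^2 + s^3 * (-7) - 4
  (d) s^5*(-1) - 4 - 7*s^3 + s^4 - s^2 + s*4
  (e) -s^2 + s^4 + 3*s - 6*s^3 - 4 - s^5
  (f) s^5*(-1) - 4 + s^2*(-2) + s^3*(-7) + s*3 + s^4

Adding the polynomials and combining like terms:
(-5*s^3 - s + 0 - 1 + s^4 + s^5*(-1)) + (-2*s^3 - 3 + 4*s + s^2*(-1))
= s^4 + s * 3 + s^5 * (-1)- s^2 + s^3 * (-7) - 4
c) s^4 + s * 3 + s^5 * (-1)- s^2 + s^3 * (-7) - 4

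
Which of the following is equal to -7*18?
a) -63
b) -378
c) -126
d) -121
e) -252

-7 * 18 = -126
c) -126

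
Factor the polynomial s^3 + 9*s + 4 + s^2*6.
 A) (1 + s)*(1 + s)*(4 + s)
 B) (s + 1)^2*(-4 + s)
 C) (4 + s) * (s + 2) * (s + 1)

We need to factor s^3 + 9*s + 4 + s^2*6.
The factored form is (1 + s)*(1 + s)*(4 + s).
A) (1 + s)*(1 + s)*(4 + s)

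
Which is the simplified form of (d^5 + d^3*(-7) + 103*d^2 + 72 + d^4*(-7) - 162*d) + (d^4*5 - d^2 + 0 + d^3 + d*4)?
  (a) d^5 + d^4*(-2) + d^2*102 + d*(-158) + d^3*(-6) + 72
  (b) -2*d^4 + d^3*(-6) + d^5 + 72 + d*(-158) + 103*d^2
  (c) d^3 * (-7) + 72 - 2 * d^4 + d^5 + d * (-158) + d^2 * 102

Adding the polynomials and combining like terms:
(d^5 + d^3*(-7) + 103*d^2 + 72 + d^4*(-7) - 162*d) + (d^4*5 - d^2 + 0 + d^3 + d*4)
= d^5 + d^4*(-2) + d^2*102 + d*(-158) + d^3*(-6) + 72
a) d^5 + d^4*(-2) + d^2*102 + d*(-158) + d^3*(-6) + 72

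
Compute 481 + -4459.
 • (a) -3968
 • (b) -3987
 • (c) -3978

481 + -4459 = -3978
c) -3978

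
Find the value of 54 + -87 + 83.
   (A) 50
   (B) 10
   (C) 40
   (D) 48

First: 54 + -87 = -33
Then: -33 + 83 = 50
A) 50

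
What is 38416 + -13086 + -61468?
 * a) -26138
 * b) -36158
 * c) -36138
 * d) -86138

First: 38416 + -13086 = 25330
Then: 25330 + -61468 = -36138
c) -36138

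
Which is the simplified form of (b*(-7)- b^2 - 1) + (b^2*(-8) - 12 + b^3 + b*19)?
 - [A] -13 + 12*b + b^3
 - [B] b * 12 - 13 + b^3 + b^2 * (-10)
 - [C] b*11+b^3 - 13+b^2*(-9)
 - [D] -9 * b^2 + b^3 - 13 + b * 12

Adding the polynomials and combining like terms:
(b*(-7) - b^2 - 1) + (b^2*(-8) - 12 + b^3 + b*19)
= -9 * b^2 + b^3 - 13 + b * 12
D) -9 * b^2 + b^3 - 13 + b * 12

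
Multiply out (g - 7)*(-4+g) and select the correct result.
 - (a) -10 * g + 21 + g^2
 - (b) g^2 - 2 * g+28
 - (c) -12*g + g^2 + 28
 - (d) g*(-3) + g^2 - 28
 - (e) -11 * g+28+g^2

Expanding (g - 7)*(-4+g):
= -11 * g+28+g^2
e) -11 * g+28+g^2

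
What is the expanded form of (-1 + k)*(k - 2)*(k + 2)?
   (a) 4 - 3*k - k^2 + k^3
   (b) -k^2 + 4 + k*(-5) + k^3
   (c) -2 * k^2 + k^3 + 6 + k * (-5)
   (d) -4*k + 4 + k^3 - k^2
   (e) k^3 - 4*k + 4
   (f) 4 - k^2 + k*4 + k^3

Expanding (-1 + k)*(k - 2)*(k + 2):
= -4*k + 4 + k^3 - k^2
d) -4*k + 4 + k^3 - k^2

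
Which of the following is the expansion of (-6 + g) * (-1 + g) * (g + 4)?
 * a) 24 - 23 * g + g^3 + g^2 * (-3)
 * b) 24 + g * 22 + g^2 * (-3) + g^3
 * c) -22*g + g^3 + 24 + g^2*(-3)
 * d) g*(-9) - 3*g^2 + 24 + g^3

Expanding (-6 + g) * (-1 + g) * (g + 4):
= -22*g + g^3 + 24 + g^2*(-3)
c) -22*g + g^3 + 24 + g^2*(-3)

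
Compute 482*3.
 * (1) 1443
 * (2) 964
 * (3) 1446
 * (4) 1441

482 * 3 = 1446
3) 1446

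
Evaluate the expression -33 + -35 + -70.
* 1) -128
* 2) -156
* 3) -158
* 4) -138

First: -33 + -35 = -68
Then: -68 + -70 = -138
4) -138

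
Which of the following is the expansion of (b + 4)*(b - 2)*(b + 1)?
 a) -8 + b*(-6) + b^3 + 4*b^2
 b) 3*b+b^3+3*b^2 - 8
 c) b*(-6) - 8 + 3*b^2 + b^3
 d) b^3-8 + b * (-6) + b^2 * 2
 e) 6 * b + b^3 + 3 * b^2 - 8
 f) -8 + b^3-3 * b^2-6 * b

Expanding (b + 4)*(b - 2)*(b + 1):
= b*(-6) - 8 + 3*b^2 + b^3
c) b*(-6) - 8 + 3*b^2 + b^3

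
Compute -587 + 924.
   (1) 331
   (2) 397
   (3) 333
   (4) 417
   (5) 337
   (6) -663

-587 + 924 = 337
5) 337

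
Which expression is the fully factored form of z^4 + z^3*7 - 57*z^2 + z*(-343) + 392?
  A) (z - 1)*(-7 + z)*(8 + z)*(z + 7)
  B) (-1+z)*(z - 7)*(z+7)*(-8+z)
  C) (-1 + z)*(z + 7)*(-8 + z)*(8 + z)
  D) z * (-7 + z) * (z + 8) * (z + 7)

We need to factor z^4 + z^3*7 - 57*z^2 + z*(-343) + 392.
The factored form is (z - 1)*(-7 + z)*(8 + z)*(z + 7).
A) (z - 1)*(-7 + z)*(8 + z)*(z + 7)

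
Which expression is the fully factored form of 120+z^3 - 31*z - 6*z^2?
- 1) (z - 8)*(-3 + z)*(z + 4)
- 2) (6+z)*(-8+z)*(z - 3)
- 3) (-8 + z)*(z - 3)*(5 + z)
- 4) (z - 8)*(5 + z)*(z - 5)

We need to factor 120+z^3 - 31*z - 6*z^2.
The factored form is (-8 + z)*(z - 3)*(5 + z).
3) (-8 + z)*(z - 3)*(5 + z)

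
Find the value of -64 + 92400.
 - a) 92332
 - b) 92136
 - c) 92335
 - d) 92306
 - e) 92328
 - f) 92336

-64 + 92400 = 92336
f) 92336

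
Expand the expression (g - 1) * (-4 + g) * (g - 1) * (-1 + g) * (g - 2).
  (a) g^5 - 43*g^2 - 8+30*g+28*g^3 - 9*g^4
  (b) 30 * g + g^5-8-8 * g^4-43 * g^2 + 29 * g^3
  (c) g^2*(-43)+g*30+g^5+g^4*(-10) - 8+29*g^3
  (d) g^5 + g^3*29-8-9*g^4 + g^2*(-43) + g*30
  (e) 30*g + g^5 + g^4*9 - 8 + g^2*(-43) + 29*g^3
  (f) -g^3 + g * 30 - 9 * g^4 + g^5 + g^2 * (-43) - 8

Expanding (g - 1) * (-4 + g) * (g - 1) * (-1 + g) * (g - 2):
= g^5 + g^3*29-8-9*g^4 + g^2*(-43) + g*30
d) g^5 + g^3*29-8-9*g^4 + g^2*(-43) + g*30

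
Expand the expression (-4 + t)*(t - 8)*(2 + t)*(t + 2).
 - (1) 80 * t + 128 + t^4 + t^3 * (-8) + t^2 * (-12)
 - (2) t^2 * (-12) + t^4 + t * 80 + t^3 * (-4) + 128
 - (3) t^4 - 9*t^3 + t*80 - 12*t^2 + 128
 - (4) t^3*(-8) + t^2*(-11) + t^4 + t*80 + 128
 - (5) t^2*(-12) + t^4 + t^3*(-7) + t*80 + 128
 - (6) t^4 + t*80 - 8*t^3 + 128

Expanding (-4 + t)*(t - 8)*(2 + t)*(t + 2):
= 80 * t + 128 + t^4 + t^3 * (-8) + t^2 * (-12)
1) 80 * t + 128 + t^4 + t^3 * (-8) + t^2 * (-12)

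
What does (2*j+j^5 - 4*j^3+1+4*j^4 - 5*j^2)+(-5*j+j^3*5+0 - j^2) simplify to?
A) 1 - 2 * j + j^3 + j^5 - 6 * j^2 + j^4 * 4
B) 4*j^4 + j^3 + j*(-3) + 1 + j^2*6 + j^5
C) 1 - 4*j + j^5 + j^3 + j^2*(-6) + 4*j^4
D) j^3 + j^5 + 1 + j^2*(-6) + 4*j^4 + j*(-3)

Adding the polynomials and combining like terms:
(2*j + j^5 - 4*j^3 + 1 + 4*j^4 - 5*j^2) + (-5*j + j^3*5 + 0 - j^2)
= j^3 + j^5 + 1 + j^2*(-6) + 4*j^4 + j*(-3)
D) j^3 + j^5 + 1 + j^2*(-6) + 4*j^4 + j*(-3)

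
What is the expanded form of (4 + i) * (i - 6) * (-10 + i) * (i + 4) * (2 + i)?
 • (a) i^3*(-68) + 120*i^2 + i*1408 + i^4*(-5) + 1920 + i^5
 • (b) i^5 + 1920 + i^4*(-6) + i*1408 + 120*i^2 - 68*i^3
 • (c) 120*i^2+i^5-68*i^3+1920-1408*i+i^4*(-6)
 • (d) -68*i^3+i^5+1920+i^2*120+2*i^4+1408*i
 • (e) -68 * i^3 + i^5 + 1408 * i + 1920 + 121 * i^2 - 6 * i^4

Expanding (4 + i) * (i - 6) * (-10 + i) * (i + 4) * (2 + i):
= i^5 + 1920 + i^4*(-6) + i*1408 + 120*i^2 - 68*i^3
b) i^5 + 1920 + i^4*(-6) + i*1408 + 120*i^2 - 68*i^3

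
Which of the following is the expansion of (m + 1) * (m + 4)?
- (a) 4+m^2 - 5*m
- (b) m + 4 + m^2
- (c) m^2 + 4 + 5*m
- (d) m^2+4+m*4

Expanding (m + 1) * (m + 4):
= m^2 + 4 + 5*m
c) m^2 + 4 + 5*m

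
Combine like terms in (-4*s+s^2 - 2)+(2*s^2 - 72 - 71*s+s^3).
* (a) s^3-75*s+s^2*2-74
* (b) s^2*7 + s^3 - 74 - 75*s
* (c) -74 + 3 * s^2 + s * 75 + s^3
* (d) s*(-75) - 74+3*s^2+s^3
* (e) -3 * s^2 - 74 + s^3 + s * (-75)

Adding the polynomials and combining like terms:
(-4*s + s^2 - 2) + (2*s^2 - 72 - 71*s + s^3)
= s*(-75) - 74+3*s^2+s^3
d) s*(-75) - 74+3*s^2+s^3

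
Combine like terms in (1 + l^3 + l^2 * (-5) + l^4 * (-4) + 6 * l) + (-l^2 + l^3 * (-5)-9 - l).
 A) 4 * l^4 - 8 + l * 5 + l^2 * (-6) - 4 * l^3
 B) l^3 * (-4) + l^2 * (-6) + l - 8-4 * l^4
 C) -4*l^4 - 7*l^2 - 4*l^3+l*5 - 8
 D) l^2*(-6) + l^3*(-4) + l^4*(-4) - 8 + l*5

Adding the polynomials and combining like terms:
(1 + l^3 + l^2*(-5) + l^4*(-4) + 6*l) + (-l^2 + l^3*(-5) - 9 - l)
= l^2*(-6) + l^3*(-4) + l^4*(-4) - 8 + l*5
D) l^2*(-6) + l^3*(-4) + l^4*(-4) - 8 + l*5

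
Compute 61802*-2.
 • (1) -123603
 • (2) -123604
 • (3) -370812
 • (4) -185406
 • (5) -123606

61802 * -2 = -123604
2) -123604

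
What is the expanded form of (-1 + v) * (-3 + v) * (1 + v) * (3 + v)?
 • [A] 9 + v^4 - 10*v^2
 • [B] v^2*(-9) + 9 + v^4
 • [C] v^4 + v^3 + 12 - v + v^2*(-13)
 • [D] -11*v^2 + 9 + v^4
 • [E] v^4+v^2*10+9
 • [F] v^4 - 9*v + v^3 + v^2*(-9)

Expanding (-1 + v) * (-3 + v) * (1 + v) * (3 + v):
= 9 + v^4 - 10*v^2
A) 9 + v^4 - 10*v^2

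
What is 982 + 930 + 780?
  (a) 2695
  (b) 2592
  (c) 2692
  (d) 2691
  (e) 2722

First: 982 + 930 = 1912
Then: 1912 + 780 = 2692
c) 2692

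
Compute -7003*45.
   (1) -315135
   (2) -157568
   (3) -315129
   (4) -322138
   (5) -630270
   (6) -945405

-7003 * 45 = -315135
1) -315135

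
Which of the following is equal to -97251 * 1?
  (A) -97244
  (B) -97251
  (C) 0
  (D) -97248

-97251 * 1 = -97251
B) -97251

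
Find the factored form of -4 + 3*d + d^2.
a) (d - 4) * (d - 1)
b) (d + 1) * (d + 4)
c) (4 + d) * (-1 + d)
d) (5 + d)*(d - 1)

We need to factor -4 + 3*d + d^2.
The factored form is (4 + d) * (-1 + d).
c) (4 + d) * (-1 + d)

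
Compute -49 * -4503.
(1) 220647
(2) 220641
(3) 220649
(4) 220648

-49 * -4503 = 220647
1) 220647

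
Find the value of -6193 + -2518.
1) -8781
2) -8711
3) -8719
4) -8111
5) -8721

-6193 + -2518 = -8711
2) -8711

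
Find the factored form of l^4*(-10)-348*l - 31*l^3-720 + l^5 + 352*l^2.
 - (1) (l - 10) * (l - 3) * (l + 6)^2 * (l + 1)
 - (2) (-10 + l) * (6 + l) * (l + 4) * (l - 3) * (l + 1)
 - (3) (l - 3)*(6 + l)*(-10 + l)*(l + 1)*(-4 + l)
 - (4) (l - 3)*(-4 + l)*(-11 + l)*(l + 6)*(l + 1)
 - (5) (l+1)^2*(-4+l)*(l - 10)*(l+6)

We need to factor l^4*(-10)-348*l - 31*l^3-720 + l^5 + 352*l^2.
The factored form is (l - 3)*(6 + l)*(-10 + l)*(l + 1)*(-4 + l).
3) (l - 3)*(6 + l)*(-10 + l)*(l + 1)*(-4 + l)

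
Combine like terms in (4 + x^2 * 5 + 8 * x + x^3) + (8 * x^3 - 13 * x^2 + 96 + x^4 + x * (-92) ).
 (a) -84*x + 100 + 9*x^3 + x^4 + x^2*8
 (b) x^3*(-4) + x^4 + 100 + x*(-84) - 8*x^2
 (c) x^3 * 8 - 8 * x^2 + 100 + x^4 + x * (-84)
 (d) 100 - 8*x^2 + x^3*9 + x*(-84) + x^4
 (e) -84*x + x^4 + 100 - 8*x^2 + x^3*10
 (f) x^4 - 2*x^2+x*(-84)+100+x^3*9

Adding the polynomials and combining like terms:
(4 + x^2*5 + 8*x + x^3) + (8*x^3 - 13*x^2 + 96 + x^4 + x*(-92))
= 100 - 8*x^2 + x^3*9 + x*(-84) + x^4
d) 100 - 8*x^2 + x^3*9 + x*(-84) + x^4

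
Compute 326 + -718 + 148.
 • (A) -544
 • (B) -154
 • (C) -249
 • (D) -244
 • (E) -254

First: 326 + -718 = -392
Then: -392 + 148 = -244
D) -244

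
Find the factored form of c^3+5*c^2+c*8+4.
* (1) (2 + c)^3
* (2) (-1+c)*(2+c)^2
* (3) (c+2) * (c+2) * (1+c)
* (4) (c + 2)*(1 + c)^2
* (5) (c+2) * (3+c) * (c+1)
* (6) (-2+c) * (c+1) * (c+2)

We need to factor c^3+5*c^2+c*8+4.
The factored form is (c+2) * (c+2) * (1+c).
3) (c+2) * (c+2) * (1+c)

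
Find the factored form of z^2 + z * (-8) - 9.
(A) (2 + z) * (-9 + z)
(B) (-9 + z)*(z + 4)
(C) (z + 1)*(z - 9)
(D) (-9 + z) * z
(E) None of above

We need to factor z^2 + z * (-8) - 9.
The factored form is (z + 1)*(z - 9).
C) (z + 1)*(z - 9)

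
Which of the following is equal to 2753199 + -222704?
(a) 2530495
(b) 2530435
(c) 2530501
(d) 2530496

2753199 + -222704 = 2530495
a) 2530495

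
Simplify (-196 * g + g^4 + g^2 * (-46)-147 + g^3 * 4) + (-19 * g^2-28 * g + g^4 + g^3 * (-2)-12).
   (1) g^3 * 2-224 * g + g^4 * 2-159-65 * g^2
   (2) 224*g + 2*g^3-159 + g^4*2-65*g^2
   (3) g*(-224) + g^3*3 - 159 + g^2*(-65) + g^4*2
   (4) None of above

Adding the polynomials and combining like terms:
(-196*g + g^4 + g^2*(-46) - 147 + g^3*4) + (-19*g^2 - 28*g + g^4 + g^3*(-2) - 12)
= g^3 * 2-224 * g + g^4 * 2-159-65 * g^2
1) g^3 * 2-224 * g + g^4 * 2-159-65 * g^2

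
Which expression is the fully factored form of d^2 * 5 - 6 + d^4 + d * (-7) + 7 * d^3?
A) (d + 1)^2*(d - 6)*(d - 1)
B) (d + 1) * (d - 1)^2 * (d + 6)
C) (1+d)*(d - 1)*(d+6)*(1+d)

We need to factor d^2 * 5 - 6 + d^4 + d * (-7) + 7 * d^3.
The factored form is (1+d)*(d - 1)*(d+6)*(1+d).
C) (1+d)*(d - 1)*(d+6)*(1+d)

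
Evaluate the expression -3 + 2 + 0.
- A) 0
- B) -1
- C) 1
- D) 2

First: -3 + 2 = -1
Then: -1 + 0 = -1
B) -1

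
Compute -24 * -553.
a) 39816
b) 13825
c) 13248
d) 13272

-24 * -553 = 13272
d) 13272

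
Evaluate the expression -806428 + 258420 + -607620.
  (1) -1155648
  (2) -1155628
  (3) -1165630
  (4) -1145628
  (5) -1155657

First: -806428 + 258420 = -548008
Then: -548008 + -607620 = -1155628
2) -1155628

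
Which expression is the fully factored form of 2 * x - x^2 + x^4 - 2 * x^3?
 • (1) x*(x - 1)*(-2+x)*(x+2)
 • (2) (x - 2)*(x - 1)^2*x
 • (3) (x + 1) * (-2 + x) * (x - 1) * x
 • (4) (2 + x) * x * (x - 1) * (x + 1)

We need to factor 2 * x - x^2 + x^4 - 2 * x^3.
The factored form is (x + 1) * (-2 + x) * (x - 1) * x.
3) (x + 1) * (-2 + x) * (x - 1) * x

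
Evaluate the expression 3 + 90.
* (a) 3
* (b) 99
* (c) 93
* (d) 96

3 + 90 = 93
c) 93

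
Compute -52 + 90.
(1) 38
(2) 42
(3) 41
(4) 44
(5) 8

-52 + 90 = 38
1) 38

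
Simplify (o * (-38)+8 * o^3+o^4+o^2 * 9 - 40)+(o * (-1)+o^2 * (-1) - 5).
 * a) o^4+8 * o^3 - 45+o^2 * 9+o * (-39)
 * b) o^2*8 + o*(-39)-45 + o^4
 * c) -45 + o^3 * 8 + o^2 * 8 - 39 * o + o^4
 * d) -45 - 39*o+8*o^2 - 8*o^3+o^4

Adding the polynomials and combining like terms:
(o*(-38) + 8*o^3 + o^4 + o^2*9 - 40) + (o*(-1) + o^2*(-1) - 5)
= -45 + o^3 * 8 + o^2 * 8 - 39 * o + o^4
c) -45 + o^3 * 8 + o^2 * 8 - 39 * o + o^4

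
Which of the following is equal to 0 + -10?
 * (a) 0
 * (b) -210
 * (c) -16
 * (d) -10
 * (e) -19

0 + -10 = -10
d) -10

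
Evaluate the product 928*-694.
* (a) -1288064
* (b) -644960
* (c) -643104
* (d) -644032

928 * -694 = -644032
d) -644032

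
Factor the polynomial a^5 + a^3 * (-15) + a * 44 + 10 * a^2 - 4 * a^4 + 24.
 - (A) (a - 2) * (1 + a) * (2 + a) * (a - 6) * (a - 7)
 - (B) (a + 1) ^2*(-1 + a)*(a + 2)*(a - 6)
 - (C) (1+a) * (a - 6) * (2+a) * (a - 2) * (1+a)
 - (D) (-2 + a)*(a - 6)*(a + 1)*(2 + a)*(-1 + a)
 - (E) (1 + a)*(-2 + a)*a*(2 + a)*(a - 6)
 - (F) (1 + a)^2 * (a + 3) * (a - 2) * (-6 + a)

We need to factor a^5 + a^3 * (-15) + a * 44 + 10 * a^2 - 4 * a^4 + 24.
The factored form is (1+a) * (a - 6) * (2+a) * (a - 2) * (1+a).
C) (1+a) * (a - 6) * (2+a) * (a - 2) * (1+a)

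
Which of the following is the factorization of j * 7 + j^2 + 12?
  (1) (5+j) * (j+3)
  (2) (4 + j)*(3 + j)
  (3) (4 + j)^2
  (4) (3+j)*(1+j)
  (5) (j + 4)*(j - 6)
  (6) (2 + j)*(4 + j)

We need to factor j * 7 + j^2 + 12.
The factored form is (4 + j)*(3 + j).
2) (4 + j)*(3 + j)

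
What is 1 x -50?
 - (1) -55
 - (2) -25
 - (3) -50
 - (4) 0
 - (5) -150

1 * -50 = -50
3) -50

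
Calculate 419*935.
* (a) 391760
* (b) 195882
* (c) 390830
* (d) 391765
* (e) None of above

419 * 935 = 391765
d) 391765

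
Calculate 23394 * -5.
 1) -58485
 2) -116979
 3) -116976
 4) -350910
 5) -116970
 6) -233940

23394 * -5 = -116970
5) -116970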